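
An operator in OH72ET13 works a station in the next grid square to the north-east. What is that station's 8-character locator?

Longitude extended square 1; +1 → 2.
Latitude extended square 3; +1 → 4.

OH72et24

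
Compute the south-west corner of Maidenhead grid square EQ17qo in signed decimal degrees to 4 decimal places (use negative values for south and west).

Field E=4, Q=16: +4·20° lon, +16·10° lat → SW at lon -100°, lat 70°.
Square 1, 7: +1·2° lon, +7·1° lat → SW at lon -98°, lat 77°.
Subsquare q=16, o=14: +16·0.0833333° lon, +14·0.0416667° lat → SW at lon -96.6667°, lat 77.5833°.
latitude 77.5833, longitude -96.6667.

77.5833, -96.6667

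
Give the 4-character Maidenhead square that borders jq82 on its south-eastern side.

JQ91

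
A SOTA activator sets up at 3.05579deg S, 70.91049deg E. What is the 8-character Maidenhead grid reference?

MI56kw96

Shift to the Maidenhead origin (180°W, 90°S): lon 250.91049, lat 86.94421.
Field (20°×10°, letters A–R): lon ⌊250.91049/20⌋ = 12 → M; lat ⌊86.94421/10⌋ = 8 → I.
Square (2°×1°, digits 0–9): lon ⌊10.91049/2⌋ = 5; lat ⌊6.94421/1⌋ = 6.
Subsquare (5′×2.5′, letters a–x): lon ⌊0.91049/0.0833333⌋ = 10 → k; lat ⌊0.94421/0.0416667⌋ = 22 → w.
Extended square (30″×15″, digits 0–9): lon ⌊0.07716/0.00833333⌋ = 9; lat ⌊0.02754/0.00416667⌋ = 6.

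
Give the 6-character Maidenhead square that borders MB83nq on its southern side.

MB83np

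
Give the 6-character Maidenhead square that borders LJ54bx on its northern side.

LJ55ba

Latitude subsquare x = 23; +1 → 24, wraps to 0 = a, carry into square.
Latitude square 4; +1 → 5.
The longitude characters are unchanged.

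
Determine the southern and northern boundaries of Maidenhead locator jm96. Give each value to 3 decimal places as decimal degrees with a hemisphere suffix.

36.000° N, 37.000° N

Field J=9, M=12: +9·20° lon, +12·10° lat → SW at lon 0°, lat 30°.
Square 9, 6: +9·2° lon, +6·1° lat → SW at lon 18°, lat 36°.
Cell spans 2° lon × 1° lat.
south 36.000° N, north 37.000° N.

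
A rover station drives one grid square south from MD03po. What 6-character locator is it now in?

MD03pn

Latitude subsquare o = 14; −1 → 13 = n.
The longitude characters are unchanged.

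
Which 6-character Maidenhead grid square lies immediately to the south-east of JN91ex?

JN91fw

Longitude subsquare e = 4; +1 → 5 = f.
Latitude subsquare x = 23; −1 → 22 = w.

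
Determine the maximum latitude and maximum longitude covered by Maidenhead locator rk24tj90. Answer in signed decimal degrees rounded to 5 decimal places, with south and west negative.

Field R=17, K=10: +17·20° lon, +10·10° lat → SW at lon 160°, lat 10°.
Square 2, 4: +2·2° lon, +4·1° lat → SW at lon 164°, lat 14°.
Subsquare t=19, j=9: +19·0.0833333° lon, +9·0.0416667° lat → SW at lon 165.583°, lat 14.375°.
Extended square 9, 0: +9·0.00833333° lon, +0·0.00416667° lat → SW at lon 165.658°, lat 14.375°.
Cell spans 0.00833333° lon × 0.00416667° lat. NE corner is SW corner plus one full cell.
latitude 14.37917, longitude 165.66667.

14.37917, 165.66667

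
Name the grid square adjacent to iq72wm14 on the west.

IQ72wm04

Longitude extended square 1; −1 → 0.
The latitude characters are unchanged.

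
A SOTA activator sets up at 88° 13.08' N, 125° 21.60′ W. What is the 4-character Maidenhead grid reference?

Shift to the Maidenhead origin (180°W, 90°S): lon 54.64, lat 178.22.
Field: 54.64/20 → 2 → C, 178.22/10 → 17 → R; chars CR.
Square: 14.64/2 → 7, 8.22/1 → 8; chars 78.

CR78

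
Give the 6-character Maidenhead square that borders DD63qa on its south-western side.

DD62px

Longitude subsquare q = 16; −1 → 15 = p.
Latitude subsquare a = 0; −1 → -1, wraps to 23 = x, carry into square.
Latitude square 3; −1 → 2.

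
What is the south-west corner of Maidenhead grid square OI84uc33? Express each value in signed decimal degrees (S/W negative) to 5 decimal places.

-5.90417, 117.69167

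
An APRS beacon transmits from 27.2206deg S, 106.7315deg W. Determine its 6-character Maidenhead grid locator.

Add 180° to longitude and 90° to latitude: 73.2685, 62.7794.
Field: 73.2685/20 → 3 → D, 62.7794/10 → 6 → G; chars DG.
Square: 13.2685/2 → 6, 2.7794/1 → 2; chars 62.
Subsquare: 1.2685/0.0833333 → 15 → p, 0.7794/0.0416667 → 18 → s; chars ps.

DG62ps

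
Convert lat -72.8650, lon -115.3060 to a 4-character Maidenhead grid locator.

DB27

Offset from 180°W / 90°S: lon 64.69°, lat 17.14°.
Field (20°×10°, letters A–R): 64.69/20 → 3 → D, 17.14/10 → 1 → B; chars DB.
Square (2°×1°, digits 0–9): 4.69/2 → 2, 7.14/1 → 7; chars 27.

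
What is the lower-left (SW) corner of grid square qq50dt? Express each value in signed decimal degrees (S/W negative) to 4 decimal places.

70.7917, 150.2500

Field Q=16, Q=16: +16·20° lon, +16·10° lat → SW at lon 140°, lat 70°.
Square 5, 0: +5·2° lon, +0·1° lat → SW at lon 150°, lat 70°.
Subsquare d=3, t=19: +3·0.0833333° lon, +19·0.0416667° lat → SW at lon 150.25°, lat 70.7917°.
latitude 70.7917, longitude 150.2500.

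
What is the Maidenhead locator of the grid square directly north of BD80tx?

BD81ta

Latitude subsquare x = 23; +1 → 24, wraps to 0 = a, carry into square.
Latitude square 0; +1 → 1.
The longitude characters are unchanged.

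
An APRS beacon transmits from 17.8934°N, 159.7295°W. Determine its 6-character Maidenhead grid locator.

Offset from 180°W / 90°S: lon 20.2705°, lat 107.8934°.
Field: 20.2705/20 → 1 → B, 107.8934/10 → 10 → K; chars BK.
Square: 0.2705/2 → 0, 7.8934/1 → 7; chars 07.
Subsquare: 0.2705/0.0833333 → 3 → d, 0.8934/0.0416667 → 21 → v; chars dv.

BK07dv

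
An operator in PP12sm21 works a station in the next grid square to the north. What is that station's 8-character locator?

Latitude extended square 1; +1 → 2.
The longitude characters are unchanged.

PP12sm22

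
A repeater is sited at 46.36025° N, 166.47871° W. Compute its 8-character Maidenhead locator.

AN66si26

Offset from 180°W / 90°S: lon 13.52129°, lat 136.36025°.
Field: 13.52129/20 → 0 → A, 136.36025/10 → 13 → N; chars AN.
Square: 13.52129/2 → 6, 6.36025/1 → 6; chars 66.
Subsquare: 1.52129/0.0833333 → 18 → s, 0.36025/0.0416667 → 8 → i; chars si.
Extended square: 0.02129/0.00833333 → 2, 0.02692/0.00416667 → 6; chars 26.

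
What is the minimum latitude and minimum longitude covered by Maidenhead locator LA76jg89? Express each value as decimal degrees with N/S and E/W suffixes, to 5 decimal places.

83.71250° S, 54.81667° E

Field L=11, A=0: +11·20° lon, +0·10° lat → SW at lon 40°, lat -90°.
Square 7, 6: +7·2° lon, +6·1° lat → SW at lon 54°, lat -84°.
Subsquare j=9, g=6: +9·0.0833333° lon, +6·0.0416667° lat → SW at lon 54.75°, lat -83.75°.
Extended square 8, 9: +8·0.00833333° lon, +9·0.00416667° lat → SW at lon 54.8167°, lat -83.7125°.
latitude 83.71250° S, longitude 54.81667° E.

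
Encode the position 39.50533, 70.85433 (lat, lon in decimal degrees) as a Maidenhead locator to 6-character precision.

MM59km

Shift to the Maidenhead origin (180°W, 90°S): lon 250.8543, lat 129.5053.
Field: lon ⌊250.8543/20⌋ = 12 → M; lat ⌊129.5053/10⌋ = 12 → M.
Square: lon ⌊10.8543/2⌋ = 5; lat ⌊9.5053/1⌋ = 9.
Subsquare: lon ⌊0.8543/0.0833333⌋ = 10 → k; lat ⌊0.5053/0.0416667⌋ = 12 → m.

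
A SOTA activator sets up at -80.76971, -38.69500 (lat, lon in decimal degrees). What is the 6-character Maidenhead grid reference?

Shift to the Maidenhead origin (180°W, 90°S): lon 141.3050, lat 9.2303.
Field: 141.3050/20 → 7 → H, 9.2303/10 → 0 → A; chars HA.
Square: 1.3050/2 → 0, 9.2303/1 → 9; chars 09.
Subsquare: 1.3050/0.0833333 → 15 → p, 0.2303/0.0416667 → 5 → f; chars pf.

HA09pf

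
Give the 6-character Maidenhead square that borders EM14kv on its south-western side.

EM14ju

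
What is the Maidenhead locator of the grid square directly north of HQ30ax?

Latitude subsquare x = 23; +1 → 24, wraps to 0 = a, carry into square.
Latitude square 0; +1 → 1.
The longitude characters are unchanged.

HQ31aa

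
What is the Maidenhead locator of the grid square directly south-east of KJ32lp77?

Longitude extended square 7; +1 → 8.
Latitude extended square 7; −1 → 6.

KJ32lp86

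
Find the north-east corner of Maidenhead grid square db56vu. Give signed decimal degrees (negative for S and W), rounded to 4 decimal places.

-73.1250, -108.1667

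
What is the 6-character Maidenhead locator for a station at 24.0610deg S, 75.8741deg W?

FG25bw

Shift to the Maidenhead origin (180°W, 90°S): lon 104.1259, lat 65.9390.
Field: lon ⌊104.1259/20⌋ = 5 → F; lat ⌊65.9390/10⌋ = 6 → G.
Square: lon ⌊4.1259/2⌋ = 2; lat ⌊5.9390/1⌋ = 5.
Subsquare: lon ⌊0.1259/0.0833333⌋ = 1 → b; lat ⌊0.9390/0.0416667⌋ = 22 → w.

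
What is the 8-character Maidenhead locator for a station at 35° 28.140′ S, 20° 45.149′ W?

HF94om97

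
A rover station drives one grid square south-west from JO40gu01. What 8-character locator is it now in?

Longitude extended square 0; −1 → -1, wraps to 9, carry into subsquare.
Longitude subsquare g = 6; −1 → 5 = f.
Latitude extended square 1; −1 → 0.

JO40fu90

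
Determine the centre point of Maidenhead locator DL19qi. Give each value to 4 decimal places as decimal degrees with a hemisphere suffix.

29.3542° N, 116.6250° W

Field D=3, L=11: +3·20° lon, +11·10° lat → SW at lon -120°, lat 20°.
Square 1, 9: +1·2° lon, +9·1° lat → SW at lon -118°, lat 29°.
Subsquare q=16, i=8: +16·0.0833333° lon, +8·0.0416667° lat → SW at lon -116.667°, lat 29.3333°.
Cell spans 0.0833333° lon × 0.0416667° lat. Centre is SW corner plus half of each.
latitude 29.3542° N, longitude 116.6250° W.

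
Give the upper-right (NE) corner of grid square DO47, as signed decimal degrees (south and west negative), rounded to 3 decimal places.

Field D=3, O=14: +3·20° lon, +14·10° lat → SW at lon -120°, lat 50°.
Square 4, 7: +4·2° lon, +7·1° lat → SW at lon -112°, lat 57°.
Cell spans 2° lon × 1° lat. NE corner is SW corner plus one full cell.
latitude 58.000, longitude -110.000.

58.000, -110.000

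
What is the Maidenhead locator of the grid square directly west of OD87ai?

OD77xi

Longitude subsquare a = 0; −1 → -1, wraps to 23 = x, carry into square.
Longitude square 8; −1 → 7.
The latitude characters are unchanged.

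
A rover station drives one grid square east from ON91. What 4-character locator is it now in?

PN01

Longitude square 9; +1 → 10, wraps to 0, carry into field.
Longitude field O = 14; +1 → 15 = P.
The latitude characters are unchanged.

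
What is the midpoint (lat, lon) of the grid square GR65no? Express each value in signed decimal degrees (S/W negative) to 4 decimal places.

85.6042, -46.8750

Field G=6, R=17: +6·20° lon, +17·10° lat → SW at lon -60°, lat 80°.
Square 6, 5: +6·2° lon, +5·1° lat → SW at lon -48°, lat 85°.
Subsquare n=13, o=14: +13·0.0833333° lon, +14·0.0416667° lat → SW at lon -46.9167°, lat 85.5833°.
Cell spans 0.0833333° lon × 0.0416667° lat. Centre is SW corner plus half of each.
latitude 85.6042, longitude -46.8750.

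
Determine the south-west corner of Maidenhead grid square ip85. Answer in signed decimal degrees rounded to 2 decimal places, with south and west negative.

Field I=8, P=15: +8·20° lon, +15·10° lat → SW at lon -20°, lat 60°.
Square 8, 5: +8·2° lon, +5·1° lat → SW at lon -4°, lat 65°.
latitude 65.00, longitude -4.00.

65.00, -4.00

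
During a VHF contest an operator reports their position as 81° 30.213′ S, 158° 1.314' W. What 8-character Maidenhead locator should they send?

Shift to the Maidenhead origin (180°W, 90°S): lon 21.97810, lat 8.49645.
Field: lon ⌊21.97810/20⌋ = 1 → B; lat ⌊8.49645/10⌋ = 0 → A.
Square: lon ⌊1.97810/2⌋ = 0; lat ⌊8.49645/1⌋ = 8.
Subsquare: lon ⌊1.97810/0.0833333⌋ = 23 → x; lat ⌊0.49645/0.0416667⌋ = 11 → l.
Extended square: lon ⌊0.06143/0.00833333⌋ = 7; lat ⌊0.03812/0.00416667⌋ = 9.

BA08xl79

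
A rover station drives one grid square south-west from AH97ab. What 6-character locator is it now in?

Longitude subsquare a = 0; −1 → -1, wraps to 23 = x, carry into square.
Longitude square 9; −1 → 8.
Latitude subsquare b = 1; −1 → 0 = a.

AH87xa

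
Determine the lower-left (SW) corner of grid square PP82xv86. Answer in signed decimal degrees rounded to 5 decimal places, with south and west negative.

Field P=15, P=15: +15·20° lon, +15·10° lat → SW at lon 120°, lat 60°.
Square 8, 2: +8·2° lon, +2·1° lat → SW at lon 136°, lat 62°.
Subsquare x=23, v=21: +23·0.0833333° lon, +21·0.0416667° lat → SW at lon 137.917°, lat 62.875°.
Extended square 8, 6: +8·0.00833333° lon, +6·0.00416667° lat → SW at lon 137.983°, lat 62.9°.
latitude 62.90000, longitude 137.98333.

62.90000, 137.98333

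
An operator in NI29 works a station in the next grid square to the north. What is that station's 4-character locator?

NJ20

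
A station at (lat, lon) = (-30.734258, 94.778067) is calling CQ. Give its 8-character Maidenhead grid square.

Offset from 180°W / 90°S: lon 274.77807°, lat 59.26574°.
Field: lon ⌊274.77807/20⌋ = 13 → N; lat ⌊59.26574/10⌋ = 5 → F.
Square: lon ⌊14.77807/2⌋ = 7; lat ⌊9.26574/1⌋ = 9.
Subsquare: lon ⌊0.77807/0.0833333⌋ = 9 → j; lat ⌊0.26574/0.0416667⌋ = 6 → g.
Extended square: lon ⌊0.02807/0.00833333⌋ = 3; lat ⌊0.01574/0.00416667⌋ = 3.

NF79jg33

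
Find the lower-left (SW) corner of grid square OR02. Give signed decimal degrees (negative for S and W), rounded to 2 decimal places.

82.00, 100.00

Field O=14, R=17: +14·20° lon, +17·10° lat → SW at lon 100°, lat 80°.
Square 0, 2: +0·2° lon, +2·1° lat → SW at lon 100°, lat 82°.
latitude 82.00, longitude 100.00.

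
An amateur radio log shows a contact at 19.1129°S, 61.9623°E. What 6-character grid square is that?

Shift to the Maidenhead origin (180°W, 90°S): lon 241.9623, lat 70.8871.
Field: 241.9623/20 → 12 → M, 70.8871/10 → 7 → H; chars MH.
Square: 1.9623/2 → 0, 0.8871/1 → 0; chars 00.
Subsquare: 1.9623/0.0833333 → 23 → x, 0.8871/0.0416667 → 21 → v; chars xv.

MH00xv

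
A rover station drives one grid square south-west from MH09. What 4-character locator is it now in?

LH98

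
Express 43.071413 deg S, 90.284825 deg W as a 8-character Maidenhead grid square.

EE46uw52

Offset from 180°W / 90°S: lon 89.71518°, lat 46.92859°.
Field: 89.71518/20 → 4 → E, 46.92859/10 → 4 → E; chars EE.
Square: 9.71518/2 → 4, 6.92859/1 → 6; chars 46.
Subsquare: 1.71518/0.0833333 → 20 → u, 0.92859/0.0416667 → 22 → w; chars uw.
Extended square: 0.04851/0.00833333 → 5, 0.01192/0.00416667 → 2; chars 52.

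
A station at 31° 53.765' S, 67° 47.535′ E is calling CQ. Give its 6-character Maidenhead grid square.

MF38vc

Shift to the Maidenhead origin (180°W, 90°S): lon 247.7922, lat 58.1039.
Field: lon ⌊247.7922/20⌋ = 12 → M; lat ⌊58.1039/10⌋ = 5 → F.
Square: lon ⌊7.7922/2⌋ = 3; lat ⌊8.1039/1⌋ = 8.
Subsquare: lon ⌊1.7922/0.0833333⌋ = 21 → v; lat ⌊0.1039/0.0416667⌋ = 2 → c.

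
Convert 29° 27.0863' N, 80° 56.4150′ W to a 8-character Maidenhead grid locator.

EL99mk78

Shift to the Maidenhead origin (180°W, 90°S): lon 99.05975, lat 119.45144.
Field (20°×10°, letters A–R): lon ⌊99.05975/20⌋ = 4 → E; lat ⌊119.45144/10⌋ = 11 → L.
Square (2°×1°, digits 0–9): lon ⌊19.05975/2⌋ = 9; lat ⌊9.45144/1⌋ = 9.
Subsquare (5′×2.5′, letters a–x): lon ⌊1.05975/0.0833333⌋ = 12 → m; lat ⌊0.45144/0.0416667⌋ = 10 → k.
Extended square (30″×15″, digits 0–9): lon ⌊0.05975/0.00833333⌋ = 7; lat ⌊0.03477/0.00416667⌋ = 8.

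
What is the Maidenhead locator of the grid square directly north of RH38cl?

RH38cm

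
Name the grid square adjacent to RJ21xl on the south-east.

Longitude subsquare x = 23; +1 → 24, wraps to 0 = a, carry into square.
Longitude square 2; +1 → 3.
Latitude subsquare l = 11; −1 → 10 = k.

RJ31ak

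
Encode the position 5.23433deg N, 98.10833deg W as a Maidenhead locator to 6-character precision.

Add 180° to longitude and 90° to latitude: 81.8917, 95.2343.
Field: 81.8917/20 → 4 → E, 95.2343/10 → 9 → J; chars EJ.
Square: 1.8917/2 → 0, 5.2343/1 → 5; chars 05.
Subsquare: 1.8917/0.0833333 → 22 → w, 0.2343/0.0416667 → 5 → f; chars wf.

EJ05wf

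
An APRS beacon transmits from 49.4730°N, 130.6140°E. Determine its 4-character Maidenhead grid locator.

PN59

Offset from 180°W / 90°S: lon 310.61°, lat 139.47°.
Field: 310.61/20 → 15 → P, 139.47/10 → 13 → N; chars PN.
Square: 10.61/2 → 5, 9.47/1 → 9; chars 59.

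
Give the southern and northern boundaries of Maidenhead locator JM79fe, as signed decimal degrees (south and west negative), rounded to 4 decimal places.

39.1667, 39.2083

Field J=9, M=12: +9·20° lon, +12·10° lat → SW at lon 0°, lat 30°.
Square 7, 9: +7·2° lon, +9·1° lat → SW at lon 14°, lat 39°.
Subsquare f=5, e=4: +5·0.0833333° lon, +4·0.0416667° lat → SW at lon 14.4167°, lat 39.1667°.
Cell spans 0.0833333° lon × 0.0416667° lat.
south 39.1667, north 39.2083.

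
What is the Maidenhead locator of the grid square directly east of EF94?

Longitude square 9; +1 → 10, wraps to 0, carry into field.
Longitude field E = 4; +1 → 5 = F.
The latitude characters are unchanged.

FF04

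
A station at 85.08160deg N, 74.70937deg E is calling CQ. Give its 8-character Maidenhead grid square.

MR75ib59

Shift to the Maidenhead origin (180°W, 90°S): lon 254.70937, lat 175.08160.
Field (20°×10°, letters A–R): 254.70937/20 → 12 → M, 175.08160/10 → 17 → R; chars MR.
Square (2°×1°, digits 0–9): 14.70937/2 → 7, 5.08160/1 → 5; chars 75.
Subsquare (5′×2.5′, letters a–x): 0.70937/0.0833333 → 8 → i, 0.08160/0.0416667 → 1 → b; chars ib.
Extended square (30″×15″, digits 0–9): 0.04270/0.00833333 → 5, 0.03993/0.00416667 → 9; chars 59.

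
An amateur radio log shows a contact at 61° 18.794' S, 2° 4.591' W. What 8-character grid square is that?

Shift to the Maidenhead origin (180°W, 90°S): lon 177.92348, lat 28.68677.
Field: lon ⌊177.92348/20⌋ = 8 → I; lat ⌊28.68677/10⌋ = 2 → C.
Square: lon ⌊17.92348/2⌋ = 8; lat ⌊8.68677/1⌋ = 8.
Subsquare: lon ⌊1.92348/0.0833333⌋ = 23 → x; lat ⌊0.68677/0.0416667⌋ = 16 → q.
Extended square: lon ⌊0.00682/0.00833333⌋ = 0; lat ⌊0.02010/0.00416667⌋ = 4.

IC88xq04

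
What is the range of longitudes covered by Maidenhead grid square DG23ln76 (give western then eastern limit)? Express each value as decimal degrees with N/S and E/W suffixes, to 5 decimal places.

Field D=3, G=6: +3·20° lon, +6·10° lat → SW at lon -120°, lat -30°.
Square 2, 3: +2·2° lon, +3·1° lat → SW at lon -116°, lat -27°.
Subsquare l=11, n=13: +11·0.0833333° lon, +13·0.0416667° lat → SW at lon -115.083°, lat -26.4583°.
Extended square 7, 6: +7·0.00833333° lon, +6·0.00416667° lat → SW at lon -115.025°, lat -26.4333°.
Cell spans 0.00833333° lon × 0.00416667° lat.
west 115.02500° W, east 115.01667° W.

115.02500° W, 115.01667° W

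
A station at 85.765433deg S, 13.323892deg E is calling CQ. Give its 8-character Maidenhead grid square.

Offset from 180°W / 90°S: lon 193.32389°, lat 4.23457°.
Field: lon ⌊193.32389/20⌋ = 9 → J; lat ⌊4.23457/10⌋ = 0 → A.
Square: lon ⌊13.32389/2⌋ = 6; lat ⌊4.23457/1⌋ = 4.
Subsquare: lon ⌊1.32389/0.0833333⌋ = 15 → p; lat ⌊0.23457/0.0416667⌋ = 5 → f.
Extended square: lon ⌊0.07389/0.00833333⌋ = 8; lat ⌊0.02623/0.00416667⌋ = 6.

JA64pf86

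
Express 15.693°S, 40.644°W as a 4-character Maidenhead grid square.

GH94

Add 180° to longitude and 90° to latitude: 139.36, 74.31.
Field (20°×10°, letters A–R): 139.36/20 → 6 → G, 74.31/10 → 7 → H; chars GH.
Square (2°×1°, digits 0–9): 19.36/2 → 9, 4.31/1 → 4; chars 94.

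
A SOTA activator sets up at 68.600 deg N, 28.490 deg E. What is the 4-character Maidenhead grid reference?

Offset from 180°W / 90°S: lon 208.49°, lat 158.60°.
Field: 208.49/20 → 10 → K, 158.60/10 → 15 → P; chars KP.
Square: 8.49/2 → 4, 8.60/1 → 8; chars 48.

KP48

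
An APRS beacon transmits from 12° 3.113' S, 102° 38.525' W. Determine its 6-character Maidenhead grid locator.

DH87qw

Offset from 180°W / 90°S: lon 77.3579°, lat 77.9481°.
Field: 77.3579/20 → 3 → D, 77.9481/10 → 7 → H; chars DH.
Square: 17.3579/2 → 8, 7.9481/1 → 7; chars 87.
Subsquare: 1.3579/0.0833333 → 16 → q, 0.9481/0.0416667 → 22 → w; chars qw.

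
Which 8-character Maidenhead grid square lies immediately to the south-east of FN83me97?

Longitude extended square 9; +1 → 10, wraps to 0, carry into subsquare.
Longitude subsquare m = 12; +1 → 13 = n.
Latitude extended square 7; −1 → 6.

FN83ne06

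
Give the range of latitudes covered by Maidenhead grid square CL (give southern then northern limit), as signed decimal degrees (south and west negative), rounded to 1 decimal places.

20.0, 30.0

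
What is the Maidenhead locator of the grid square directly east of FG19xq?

Longitude subsquare x = 23; +1 → 24, wraps to 0 = a, carry into square.
Longitude square 1; +1 → 2.
The latitude characters are unchanged.

FG29aq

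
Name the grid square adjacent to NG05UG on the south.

Latitude subsquare g = 6; −1 → 5 = f.
The longitude characters are unchanged.

NG05uf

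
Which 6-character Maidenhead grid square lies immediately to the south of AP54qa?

AP53qx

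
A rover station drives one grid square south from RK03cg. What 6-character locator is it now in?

Latitude subsquare g = 6; −1 → 5 = f.
The longitude characters are unchanged.

RK03cf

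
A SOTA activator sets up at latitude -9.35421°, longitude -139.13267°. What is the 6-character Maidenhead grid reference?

CI00kp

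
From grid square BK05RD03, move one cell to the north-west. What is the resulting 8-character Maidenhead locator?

BK05qd94

Longitude extended square 0; −1 → -1, wraps to 9, carry into subsquare.
Longitude subsquare r = 17; −1 → 16 = q.
Latitude extended square 3; +1 → 4.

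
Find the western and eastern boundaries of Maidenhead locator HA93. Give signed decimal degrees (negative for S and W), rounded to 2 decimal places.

-22.00, -20.00

Field H=7, A=0: +7·20° lon, +0·10° lat → SW at lon -40°, lat -90°.
Square 9, 3: +9·2° lon, +3·1° lat → SW at lon -22°, lat -87°.
Cell spans 2° lon × 1° lat.
west -22.00, east -20.00.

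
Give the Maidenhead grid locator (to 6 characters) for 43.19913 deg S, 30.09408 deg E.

KE56bt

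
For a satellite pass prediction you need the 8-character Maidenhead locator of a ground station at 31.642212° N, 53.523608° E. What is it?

Offset from 180°W / 90°S: lon 233.52361°, lat 121.64221°.
Field: 233.52361/20 → 11 → L, 121.64221/10 → 12 → M; chars LM.
Square: 13.52361/2 → 6, 1.64221/1 → 1; chars 61.
Subsquare: 1.52361/0.0833333 → 18 → s, 0.64221/0.0416667 → 15 → p; chars sp.
Extended square: 0.02361/0.00833333 → 2, 0.01721/0.00416667 → 4; chars 24.

LM61sp24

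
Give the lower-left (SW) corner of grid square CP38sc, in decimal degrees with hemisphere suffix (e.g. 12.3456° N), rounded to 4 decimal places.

Field C=2, P=15: +2·20° lon, +15·10° lat → SW at lon -140°, lat 60°.
Square 3, 8: +3·2° lon, +8·1° lat → SW at lon -134°, lat 68°.
Subsquare s=18, c=2: +18·0.0833333° lon, +2·0.0416667° lat → SW at lon -132.5°, lat 68.0833°.
latitude 68.0833° N, longitude 132.5000° W.

68.0833° N, 132.5000° W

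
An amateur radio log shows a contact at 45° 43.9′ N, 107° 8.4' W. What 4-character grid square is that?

Offset from 180°W / 90°S: lon 72.86°, lat 135.73°.
Field (20°×10°, letters A–R): lon ⌊72.86/20⌋ = 3 → D; lat ⌊135.73/10⌋ = 13 → N.
Square (2°×1°, digits 0–9): lon ⌊12.86/2⌋ = 6; lat ⌊5.73/1⌋ = 5.

DN65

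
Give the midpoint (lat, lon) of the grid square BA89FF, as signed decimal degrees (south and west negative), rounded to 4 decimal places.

Field B=1, A=0: +1·20° lon, +0·10° lat → SW at lon -160°, lat -90°.
Square 8, 9: +8·2° lon, +9·1° lat → SW at lon -144°, lat -81°.
Subsquare f=5, f=5: +5·0.0833333° lon, +5·0.0416667° lat → SW at lon -143.583°, lat -80.7917°.
Cell spans 0.0833333° lon × 0.0416667° lat. Centre is SW corner plus half of each.
latitude -80.7708, longitude -143.5417.

-80.7708, -143.5417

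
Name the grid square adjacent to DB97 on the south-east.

EB06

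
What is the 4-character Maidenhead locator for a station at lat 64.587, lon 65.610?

MP24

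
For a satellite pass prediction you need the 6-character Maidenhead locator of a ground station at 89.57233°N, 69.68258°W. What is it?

FR59dn

Offset from 180°W / 90°S: lon 110.3174°, lat 179.5723°.
Field: lon ⌊110.3174/20⌋ = 5 → F; lat ⌊179.5723/10⌋ = 17 → R.
Square: lon ⌊10.3174/2⌋ = 5; lat ⌊9.5723/1⌋ = 9.
Subsquare: lon ⌊0.3174/0.0833333⌋ = 3 → d; lat ⌊0.5723/0.0416667⌋ = 13 → n.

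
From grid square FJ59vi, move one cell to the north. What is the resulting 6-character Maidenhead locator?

FJ59vj

Latitude subsquare i = 8; +1 → 9 = j.
The longitude characters are unchanged.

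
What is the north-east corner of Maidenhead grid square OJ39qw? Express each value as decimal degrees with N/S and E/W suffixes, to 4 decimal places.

Field O=14, J=9: +14·20° lon, +9·10° lat → SW at lon 100°, lat 0°.
Square 3, 9: +3·2° lon, +9·1° lat → SW at lon 106°, lat 9°.
Subsquare q=16, w=22: +16·0.0833333° lon, +22·0.0416667° lat → SW at lon 107.333°, lat 9.91667°.
Cell spans 0.0833333° lon × 0.0416667° lat. NE corner is SW corner plus one full cell.
latitude 9.9583° N, longitude 107.4167° E.

9.9583° N, 107.4167° E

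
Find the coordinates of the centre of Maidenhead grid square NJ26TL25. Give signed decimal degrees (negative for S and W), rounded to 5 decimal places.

6.48125, 85.60417

Field N=13, J=9: +13·20° lon, +9·10° lat → SW at lon 80°, lat 0°.
Square 2, 6: +2·2° lon, +6·1° lat → SW at lon 84°, lat 6°.
Subsquare t=19, l=11: +19·0.0833333° lon, +11·0.0416667° lat → SW at lon 85.5833°, lat 6.45833°.
Extended square 2, 5: +2·0.00833333° lon, +5·0.00416667° lat → SW at lon 85.6°, lat 6.47917°.
Cell spans 0.00833333° lon × 0.00416667° lat. Centre is SW corner plus half of each.
latitude 6.48125, longitude 85.60417.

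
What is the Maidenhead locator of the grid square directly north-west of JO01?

IO92

Longitude square 0; −1 → -1, wraps to 9, carry into field.
Longitude field J = 9; −1 → 8 = I.
Latitude square 1; +1 → 2.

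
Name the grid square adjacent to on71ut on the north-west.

Longitude subsquare u = 20; −1 → 19 = t.
Latitude subsquare t = 19; +1 → 20 = u.

ON71tu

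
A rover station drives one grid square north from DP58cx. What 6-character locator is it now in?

DP59ca

Latitude subsquare x = 23; +1 → 24, wraps to 0 = a, carry into square.
Latitude square 8; +1 → 9.
The longitude characters are unchanged.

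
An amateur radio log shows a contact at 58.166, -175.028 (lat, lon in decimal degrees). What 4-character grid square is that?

Add 180° to longitude and 90° to latitude: 4.97, 148.17.
Field: 4.97/20 → 0 → A, 148.17/10 → 14 → O; chars AO.
Square: 4.97/2 → 2, 8.17/1 → 8; chars 28.

AO28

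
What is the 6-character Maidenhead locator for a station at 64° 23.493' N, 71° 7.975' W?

FP44kj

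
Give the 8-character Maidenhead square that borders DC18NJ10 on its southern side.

DC18ni19

Latitude extended square 0; −1 → -1, wraps to 9, carry into subsquare.
Latitude subsquare j = 9; −1 → 8 = i.
The longitude characters are unchanged.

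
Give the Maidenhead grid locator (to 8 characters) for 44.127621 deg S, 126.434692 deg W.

CE65su79

Shift to the Maidenhead origin (180°W, 90°S): lon 53.56531, lat 45.87238.
Field: lon ⌊53.56531/20⌋ = 2 → C; lat ⌊45.87238/10⌋ = 4 → E.
Square: lon ⌊13.56531/2⌋ = 6; lat ⌊5.87238/1⌋ = 5.
Subsquare: lon ⌊1.56531/0.0833333⌋ = 18 → s; lat ⌊0.87238/0.0416667⌋ = 20 → u.
Extended square: lon ⌊0.06531/0.00833333⌋ = 7; lat ⌊0.03905/0.00416667⌋ = 9.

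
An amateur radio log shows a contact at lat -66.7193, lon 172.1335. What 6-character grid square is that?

Add 180° to longitude and 90° to latitude: 352.1335, 23.2807.
Field: 352.1335/20 → 17 → R, 23.2807/10 → 2 → C; chars RC.
Square: 12.1335/2 → 6, 3.2807/1 → 3; chars 63.
Subsquare: 0.1335/0.0833333 → 1 → b, 0.2807/0.0416667 → 6 → g; chars bg.

RC63bg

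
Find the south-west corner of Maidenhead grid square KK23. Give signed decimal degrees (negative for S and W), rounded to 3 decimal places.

13.000, 24.000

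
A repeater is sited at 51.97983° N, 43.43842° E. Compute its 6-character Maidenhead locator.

LO11rx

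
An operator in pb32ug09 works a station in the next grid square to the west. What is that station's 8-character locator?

PB32tg99

Longitude extended square 0; −1 → -1, wraps to 9, carry into subsquare.
Longitude subsquare u = 20; −1 → 19 = t.
The latitude characters are unchanged.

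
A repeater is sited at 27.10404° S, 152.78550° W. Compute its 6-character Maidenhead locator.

Shift to the Maidenhead origin (180°W, 90°S): lon 27.2145, lat 62.8960.
Field: lon ⌊27.2145/20⌋ = 1 → B; lat ⌊62.8960/10⌋ = 6 → G.
Square: lon ⌊7.2145/2⌋ = 3; lat ⌊2.8960/1⌋ = 2.
Subsquare: lon ⌊1.2145/0.0833333⌋ = 14 → o; lat ⌊0.8960/0.0416667⌋ = 21 → v.

BG32ov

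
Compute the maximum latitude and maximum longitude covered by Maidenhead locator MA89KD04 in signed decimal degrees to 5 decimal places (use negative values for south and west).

-80.85417, 76.84167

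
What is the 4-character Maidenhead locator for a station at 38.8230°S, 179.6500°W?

AF01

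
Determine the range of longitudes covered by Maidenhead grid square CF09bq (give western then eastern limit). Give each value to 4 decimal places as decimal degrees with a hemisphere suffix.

139.9167° W, 139.8333° W

Field C=2, F=5: +2·20° lon, +5·10° lat → SW at lon -140°, lat -40°.
Square 0, 9: +0·2° lon, +9·1° lat → SW at lon -140°, lat -31°.
Subsquare b=1, q=16: +1·0.0833333° lon, +16·0.0416667° lat → SW at lon -139.917°, lat -30.3333°.
Cell spans 0.0833333° lon × 0.0416667° lat.
west 139.9167° W, east 139.8333° W.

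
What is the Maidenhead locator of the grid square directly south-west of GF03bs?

GF03ar

Longitude subsquare b = 1; −1 → 0 = a.
Latitude subsquare s = 18; −1 → 17 = r.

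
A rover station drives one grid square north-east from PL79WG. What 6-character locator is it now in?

PL79xh

Longitude subsquare w = 22; +1 → 23 = x.
Latitude subsquare g = 6; +1 → 7 = h.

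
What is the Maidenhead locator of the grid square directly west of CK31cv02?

CK31bv92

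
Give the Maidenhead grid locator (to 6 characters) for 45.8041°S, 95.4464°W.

EE24ge

Shift to the Maidenhead origin (180°W, 90°S): lon 84.5536, lat 44.1959.
Field: lon ⌊84.5536/20⌋ = 4 → E; lat ⌊44.1959/10⌋ = 4 → E.
Square: lon ⌊4.5536/2⌋ = 2; lat ⌊4.1959/1⌋ = 4.
Subsquare: lon ⌊0.5536/0.0833333⌋ = 6 → g; lat ⌊0.1959/0.0416667⌋ = 4 → e.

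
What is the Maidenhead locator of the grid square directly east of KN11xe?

Longitude subsquare x = 23; +1 → 24, wraps to 0 = a, carry into square.
Longitude square 1; +1 → 2.
The latitude characters are unchanged.

KN21ae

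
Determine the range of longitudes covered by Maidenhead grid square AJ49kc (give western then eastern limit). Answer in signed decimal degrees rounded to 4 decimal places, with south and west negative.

-171.1667, -171.0833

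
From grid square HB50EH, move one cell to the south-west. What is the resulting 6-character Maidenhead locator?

Longitude subsquare e = 4; −1 → 3 = d.
Latitude subsquare h = 7; −1 → 6 = g.

HB50dg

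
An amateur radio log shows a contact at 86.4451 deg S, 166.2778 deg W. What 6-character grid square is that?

AA63un

Shift to the Maidenhead origin (180°W, 90°S): lon 13.7222, lat 3.5549.
Field: 13.7222/20 → 0 → A, 3.5549/10 → 0 → A; chars AA.
Square: 13.7222/2 → 6, 3.5549/1 → 3; chars 63.
Subsquare: 1.7222/0.0833333 → 20 → u, 0.5549/0.0416667 → 13 → n; chars un.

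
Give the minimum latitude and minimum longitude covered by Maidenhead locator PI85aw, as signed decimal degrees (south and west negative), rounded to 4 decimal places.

Field P=15, I=8: +15·20° lon, +8·10° lat → SW at lon 120°, lat -10°.
Square 8, 5: +8·2° lon, +5·1° lat → SW at lon 136°, lat -5°.
Subsquare a=0, w=22: +0·0.0833333° lon, +22·0.0416667° lat → SW at lon 136°, lat -4.08333°.
latitude -4.0833, longitude 136.0000.

-4.0833, 136.0000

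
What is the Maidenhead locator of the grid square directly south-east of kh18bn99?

KH18cn08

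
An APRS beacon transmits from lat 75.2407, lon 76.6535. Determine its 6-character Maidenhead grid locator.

Offset from 180°W / 90°S: lon 256.6535°, lat 165.2407°.
Field: 256.6535/20 → 12 → M, 165.2407/10 → 16 → Q; chars MQ.
Square: 16.6535/2 → 8, 5.2407/1 → 5; chars 85.
Subsquare: 0.6535/0.0833333 → 7 → h, 0.2407/0.0416667 → 5 → f; chars hf.

MQ85hf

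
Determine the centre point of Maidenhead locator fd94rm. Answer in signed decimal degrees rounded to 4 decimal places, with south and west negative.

-55.4792, -60.5417

Field F=5, D=3: +5·20° lon, +3·10° lat → SW at lon -80°, lat -60°.
Square 9, 4: +9·2° lon, +4·1° lat → SW at lon -62°, lat -56°.
Subsquare r=17, m=12: +17·0.0833333° lon, +12·0.0416667° lat → SW at lon -60.5833°, lat -55.5°.
Cell spans 0.0833333° lon × 0.0416667° lat. Centre is SW corner plus half of each.
latitude -55.4792, longitude -60.5417.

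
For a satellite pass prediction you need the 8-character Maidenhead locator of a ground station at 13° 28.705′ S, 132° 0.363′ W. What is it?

CH36xm95

Shift to the Maidenhead origin (180°W, 90°S): lon 47.99395, lat 76.52158.
Field: lon ⌊47.99395/20⌋ = 2 → C; lat ⌊76.52158/10⌋ = 7 → H.
Square: lon ⌊7.99395/2⌋ = 3; lat ⌊6.52158/1⌋ = 6.
Subsquare: lon ⌊1.99395/0.0833333⌋ = 23 → x; lat ⌊0.52158/0.0416667⌋ = 12 → m.
Extended square: lon ⌊0.07728/0.00833333⌋ = 9; lat ⌊0.02158/0.00416667⌋ = 5.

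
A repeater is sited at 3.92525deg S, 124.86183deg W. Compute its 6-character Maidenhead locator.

CI76nb

Shift to the Maidenhead origin (180°W, 90°S): lon 55.1382, lat 86.0747.
Field: 55.1382/20 → 2 → C, 86.0747/10 → 8 → I; chars CI.
Square: 15.1382/2 → 7, 6.0747/1 → 6; chars 76.
Subsquare: 1.1382/0.0833333 → 13 → n, 0.0747/0.0416667 → 1 → b; chars nb.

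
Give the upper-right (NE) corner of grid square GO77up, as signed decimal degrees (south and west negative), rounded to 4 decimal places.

57.6667, -44.2500

Field G=6, O=14: +6·20° lon, +14·10° lat → SW at lon -60°, lat 50°.
Square 7, 7: +7·2° lon, +7·1° lat → SW at lon -46°, lat 57°.
Subsquare u=20, p=15: +20·0.0833333° lon, +15·0.0416667° lat → SW at lon -44.3333°, lat 57.625°.
Cell spans 0.0833333° lon × 0.0416667° lat. NE corner is SW corner plus one full cell.
latitude 57.6667, longitude -44.2500.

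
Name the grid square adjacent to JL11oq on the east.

JL11pq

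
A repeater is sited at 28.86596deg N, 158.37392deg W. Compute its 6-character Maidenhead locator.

BL08tu

Offset from 180°W / 90°S: lon 21.6261°, lat 118.8660°.
Field (20°×10°, letters A–R): lon ⌊21.6261/20⌋ = 1 → B; lat ⌊118.8660/10⌋ = 11 → L.
Square (2°×1°, digits 0–9): lon ⌊1.6261/2⌋ = 0; lat ⌊8.8660/1⌋ = 8.
Subsquare (5′×2.5′, letters a–x): lon ⌊1.6261/0.0833333⌋ = 19 → t; lat ⌊0.8660/0.0416667⌋ = 20 → u.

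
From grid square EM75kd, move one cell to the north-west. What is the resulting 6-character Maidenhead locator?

Longitude subsquare k = 10; −1 → 9 = j.
Latitude subsquare d = 3; +1 → 4 = e.

EM75je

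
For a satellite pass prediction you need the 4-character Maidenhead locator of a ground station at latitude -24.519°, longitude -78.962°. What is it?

FG05

Shift to the Maidenhead origin (180°W, 90°S): lon 101.04, lat 65.48.
Field: lon ⌊101.04/20⌋ = 5 → F; lat ⌊65.48/10⌋ = 6 → G.
Square: lon ⌊1.04/2⌋ = 0; lat ⌊5.48/1⌋ = 5.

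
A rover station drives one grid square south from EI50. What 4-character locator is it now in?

Latitude square 0; −1 → -1, wraps to 9, carry into field.
Latitude field I = 8; −1 → 7 = H.
The longitude characters are unchanged.

EH59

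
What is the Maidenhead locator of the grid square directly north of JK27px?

JK28pa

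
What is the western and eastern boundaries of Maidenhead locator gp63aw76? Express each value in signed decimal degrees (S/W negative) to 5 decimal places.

-47.94167, -47.93333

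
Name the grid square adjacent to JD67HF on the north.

JD67hg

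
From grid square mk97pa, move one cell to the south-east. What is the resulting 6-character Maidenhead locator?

MK96qx

Longitude subsquare p = 15; +1 → 16 = q.
Latitude subsquare a = 0; −1 → -1, wraps to 23 = x, carry into square.
Latitude square 7; −1 → 6.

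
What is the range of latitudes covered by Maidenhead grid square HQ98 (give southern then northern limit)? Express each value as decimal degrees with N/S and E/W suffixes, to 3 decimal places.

Field H=7, Q=16: +7·20° lon, +16·10° lat → SW at lon -40°, lat 70°.
Square 9, 8: +9·2° lon, +8·1° lat → SW at lon -22°, lat 78°.
Cell spans 2° lon × 1° lat.
south 78.000° N, north 79.000° N.

78.000° N, 79.000° N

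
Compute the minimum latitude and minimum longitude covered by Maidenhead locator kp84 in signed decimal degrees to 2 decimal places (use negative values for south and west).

64.00, 36.00

Field K=10, P=15: +10·20° lon, +15·10° lat → SW at lon 20°, lat 60°.
Square 8, 4: +8·2° lon, +4·1° lat → SW at lon 36°, lat 64°.
latitude 64.00, longitude 36.00.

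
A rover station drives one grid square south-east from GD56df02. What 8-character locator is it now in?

GD56df11

Longitude extended square 0; +1 → 1.
Latitude extended square 2; −1 → 1.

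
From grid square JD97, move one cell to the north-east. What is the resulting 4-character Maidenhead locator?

KD08

Longitude square 9; +1 → 10, wraps to 0, carry into field.
Longitude field J = 9; +1 → 10 = K.
Latitude square 7; +1 → 8.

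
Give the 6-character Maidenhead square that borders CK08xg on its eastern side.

CK18ag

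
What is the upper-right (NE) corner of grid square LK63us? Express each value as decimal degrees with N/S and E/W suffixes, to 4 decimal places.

Field L=11, K=10: +11·20° lon, +10·10° lat → SW at lon 40°, lat 10°.
Square 6, 3: +6·2° lon, +3·1° lat → SW at lon 52°, lat 13°.
Subsquare u=20, s=18: +20·0.0833333° lon, +18·0.0416667° lat → SW at lon 53.6667°, lat 13.75°.
Cell spans 0.0833333° lon × 0.0416667° lat. NE corner is SW corner plus one full cell.
latitude 13.7917° N, longitude 53.7500° E.

13.7917° N, 53.7500° E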